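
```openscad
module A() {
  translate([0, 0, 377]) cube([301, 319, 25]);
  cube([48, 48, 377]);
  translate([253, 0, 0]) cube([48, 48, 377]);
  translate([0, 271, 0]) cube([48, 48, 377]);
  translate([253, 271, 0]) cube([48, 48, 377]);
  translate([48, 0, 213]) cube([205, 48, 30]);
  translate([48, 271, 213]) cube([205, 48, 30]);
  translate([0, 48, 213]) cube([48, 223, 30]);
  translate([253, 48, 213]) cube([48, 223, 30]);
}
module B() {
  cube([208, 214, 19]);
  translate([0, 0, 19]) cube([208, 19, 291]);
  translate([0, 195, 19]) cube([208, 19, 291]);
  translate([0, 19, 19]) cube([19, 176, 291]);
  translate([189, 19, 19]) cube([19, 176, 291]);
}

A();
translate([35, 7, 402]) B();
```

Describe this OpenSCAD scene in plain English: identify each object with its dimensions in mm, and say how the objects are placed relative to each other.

A is a four-legged stool. The seat is a 301×319×25 mm slab whose top surface is at z = 402 mm; four square legs, each 48×48 mm in cross-section, run from the floor (z = 0) to the underside of the seat, each flush with a corner of the seat. Four stretchers, 48 mm wide and 30 mm tall, connect adjacent legs with their undersides at z = 213 mm, each running between the inner faces of the legs it joins and aligned with the legs' outer faces on the other axis.

B is an open-topped rectangular box: outside dimensions 208×214×310 mm, with a uniform wall and base thickness of 19 mm. The base is a full 208×214 slab on the floor; four walls sit on top of the base. The front and back walls (the −y and +y sides) span the full width; the two side walls fit between them.

The open box is on top of the stool.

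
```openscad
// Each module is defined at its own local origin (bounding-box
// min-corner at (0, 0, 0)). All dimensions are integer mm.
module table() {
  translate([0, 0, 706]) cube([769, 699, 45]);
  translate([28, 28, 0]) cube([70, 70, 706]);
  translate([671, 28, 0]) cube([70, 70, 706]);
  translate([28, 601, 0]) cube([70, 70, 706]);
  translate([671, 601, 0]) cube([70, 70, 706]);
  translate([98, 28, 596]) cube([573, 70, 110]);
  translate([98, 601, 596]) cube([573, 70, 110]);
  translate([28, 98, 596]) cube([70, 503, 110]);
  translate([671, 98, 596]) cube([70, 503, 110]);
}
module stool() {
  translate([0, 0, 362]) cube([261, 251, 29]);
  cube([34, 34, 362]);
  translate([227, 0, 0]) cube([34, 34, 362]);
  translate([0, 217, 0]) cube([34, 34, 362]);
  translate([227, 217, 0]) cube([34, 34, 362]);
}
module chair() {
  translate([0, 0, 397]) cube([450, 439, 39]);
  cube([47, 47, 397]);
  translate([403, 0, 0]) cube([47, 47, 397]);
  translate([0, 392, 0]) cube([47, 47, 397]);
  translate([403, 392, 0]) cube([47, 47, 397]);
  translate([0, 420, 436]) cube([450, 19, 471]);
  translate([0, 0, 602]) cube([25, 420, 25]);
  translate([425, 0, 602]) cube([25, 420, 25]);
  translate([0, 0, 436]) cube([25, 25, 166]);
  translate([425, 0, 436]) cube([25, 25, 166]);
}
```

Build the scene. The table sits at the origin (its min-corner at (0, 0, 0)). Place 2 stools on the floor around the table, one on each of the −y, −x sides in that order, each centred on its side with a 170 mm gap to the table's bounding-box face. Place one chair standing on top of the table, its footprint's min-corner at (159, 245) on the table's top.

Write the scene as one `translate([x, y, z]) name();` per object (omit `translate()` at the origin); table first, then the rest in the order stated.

table();
translate([254, -421, 0]) stool();
translate([-431, 224, 0]) stool();
translate([159, 245, 751]) chair();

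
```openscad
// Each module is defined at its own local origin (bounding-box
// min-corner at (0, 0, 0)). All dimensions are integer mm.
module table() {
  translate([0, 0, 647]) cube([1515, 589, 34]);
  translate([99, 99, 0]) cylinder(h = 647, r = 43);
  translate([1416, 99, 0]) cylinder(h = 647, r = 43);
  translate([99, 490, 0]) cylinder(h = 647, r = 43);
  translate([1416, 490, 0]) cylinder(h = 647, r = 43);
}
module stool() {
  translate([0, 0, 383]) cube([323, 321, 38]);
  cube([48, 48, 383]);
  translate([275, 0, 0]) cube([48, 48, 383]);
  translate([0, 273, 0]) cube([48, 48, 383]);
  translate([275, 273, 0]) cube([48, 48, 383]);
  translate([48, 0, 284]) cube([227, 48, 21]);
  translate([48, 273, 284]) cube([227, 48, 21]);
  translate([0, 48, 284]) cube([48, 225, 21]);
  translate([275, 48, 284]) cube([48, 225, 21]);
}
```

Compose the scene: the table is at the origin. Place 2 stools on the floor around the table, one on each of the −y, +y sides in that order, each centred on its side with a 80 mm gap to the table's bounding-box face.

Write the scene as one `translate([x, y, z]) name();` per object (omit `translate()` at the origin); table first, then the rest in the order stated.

table();
translate([596, -401, 0]) stool();
translate([596, 669, 0]) stool();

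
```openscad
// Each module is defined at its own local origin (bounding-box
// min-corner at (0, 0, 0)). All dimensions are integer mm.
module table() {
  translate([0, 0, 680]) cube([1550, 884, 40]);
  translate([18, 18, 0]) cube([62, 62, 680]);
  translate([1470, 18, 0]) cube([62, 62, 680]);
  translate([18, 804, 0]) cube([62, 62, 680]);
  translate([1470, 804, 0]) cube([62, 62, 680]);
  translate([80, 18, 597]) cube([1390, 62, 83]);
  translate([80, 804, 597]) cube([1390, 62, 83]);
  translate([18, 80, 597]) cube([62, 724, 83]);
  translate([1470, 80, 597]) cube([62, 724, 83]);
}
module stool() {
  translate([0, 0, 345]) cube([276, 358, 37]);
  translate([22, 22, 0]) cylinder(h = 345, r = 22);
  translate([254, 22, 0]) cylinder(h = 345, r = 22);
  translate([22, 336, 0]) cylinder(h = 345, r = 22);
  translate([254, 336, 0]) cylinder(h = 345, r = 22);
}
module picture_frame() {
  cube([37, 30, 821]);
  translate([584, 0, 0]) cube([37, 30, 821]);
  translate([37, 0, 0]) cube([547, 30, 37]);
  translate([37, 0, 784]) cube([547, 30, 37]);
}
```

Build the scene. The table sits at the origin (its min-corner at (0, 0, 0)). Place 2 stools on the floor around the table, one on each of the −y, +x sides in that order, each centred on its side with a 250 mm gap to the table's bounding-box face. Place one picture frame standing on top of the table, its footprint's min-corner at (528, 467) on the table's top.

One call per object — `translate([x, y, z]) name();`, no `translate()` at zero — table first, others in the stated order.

table();
translate([637, -608, 0]) stool();
translate([1800, 263, 0]) stool();
translate([528, 467, 720]) picture_frame();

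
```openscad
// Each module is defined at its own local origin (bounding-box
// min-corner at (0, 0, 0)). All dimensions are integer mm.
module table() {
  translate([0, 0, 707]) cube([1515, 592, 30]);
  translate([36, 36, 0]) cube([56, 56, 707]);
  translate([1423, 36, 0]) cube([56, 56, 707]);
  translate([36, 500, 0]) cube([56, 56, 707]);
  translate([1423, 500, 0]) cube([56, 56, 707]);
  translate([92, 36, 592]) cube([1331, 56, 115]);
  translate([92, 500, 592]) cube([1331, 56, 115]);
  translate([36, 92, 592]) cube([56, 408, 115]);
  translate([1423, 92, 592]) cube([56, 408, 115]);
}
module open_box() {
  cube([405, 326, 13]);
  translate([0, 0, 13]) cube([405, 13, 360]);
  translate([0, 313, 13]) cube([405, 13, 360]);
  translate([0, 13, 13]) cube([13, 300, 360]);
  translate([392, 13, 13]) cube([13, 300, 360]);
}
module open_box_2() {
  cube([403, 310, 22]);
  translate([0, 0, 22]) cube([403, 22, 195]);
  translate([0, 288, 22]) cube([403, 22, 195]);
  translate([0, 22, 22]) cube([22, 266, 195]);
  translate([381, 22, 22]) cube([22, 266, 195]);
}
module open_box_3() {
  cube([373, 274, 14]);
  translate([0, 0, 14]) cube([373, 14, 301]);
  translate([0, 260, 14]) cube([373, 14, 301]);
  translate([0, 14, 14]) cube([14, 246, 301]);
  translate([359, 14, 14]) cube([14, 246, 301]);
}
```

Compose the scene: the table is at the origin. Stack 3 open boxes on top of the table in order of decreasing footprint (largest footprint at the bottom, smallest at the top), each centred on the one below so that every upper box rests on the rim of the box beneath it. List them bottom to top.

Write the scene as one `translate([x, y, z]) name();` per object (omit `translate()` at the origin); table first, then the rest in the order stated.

table();
translate([555, 133, 737]) open_box();
translate([556, 141, 1110]) open_box_2();
translate([571, 159, 1327]) open_box_3();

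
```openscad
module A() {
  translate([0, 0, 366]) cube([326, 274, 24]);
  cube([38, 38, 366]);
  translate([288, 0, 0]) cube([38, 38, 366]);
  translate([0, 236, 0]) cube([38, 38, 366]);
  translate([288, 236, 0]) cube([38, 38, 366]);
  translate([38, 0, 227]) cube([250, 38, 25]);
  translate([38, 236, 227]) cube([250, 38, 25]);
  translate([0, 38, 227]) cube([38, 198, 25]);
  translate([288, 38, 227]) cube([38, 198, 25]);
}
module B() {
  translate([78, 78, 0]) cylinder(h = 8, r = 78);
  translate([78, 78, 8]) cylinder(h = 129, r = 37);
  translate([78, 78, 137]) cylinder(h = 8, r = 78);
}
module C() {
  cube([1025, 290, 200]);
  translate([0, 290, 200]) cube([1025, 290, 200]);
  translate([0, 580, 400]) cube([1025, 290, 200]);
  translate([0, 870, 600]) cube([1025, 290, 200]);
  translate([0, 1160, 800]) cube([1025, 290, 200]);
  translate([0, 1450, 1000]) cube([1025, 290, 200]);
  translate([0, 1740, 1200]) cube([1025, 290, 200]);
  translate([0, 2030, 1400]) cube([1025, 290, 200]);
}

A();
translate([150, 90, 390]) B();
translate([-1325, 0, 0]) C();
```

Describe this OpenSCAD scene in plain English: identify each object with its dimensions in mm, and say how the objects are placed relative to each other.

A is a four-legged stool. The seat is 326×274 mm, 24 mm thick, top at z = 390 mm. It stands on four square legs, each 38×38 mm in cross-section, from z = 0 to the seat underside, each flush with a corner of the seat. Four stretchers, 38 mm wide and 25 mm tall, connect adjacent legs with their undersides at z = 227 mm, each running between the inner faces of the legs it joins and aligned with the legs' outer faces on the other axis.

B is a spool: two coaxial disc flanges of radius 78 mm and thickness 8 mm, joined by a core cylinder of radius 37 mm and height 129 mm. The lower flange rests on z = 0 and the three cylinders share a vertical axis.

C is a straight staircase of 8 solid steps. Each step is 1025 mm wide (x), 290 mm deep (y, the going) and 200 mm tall (the rise). The first step rests on the floor; each subsequent step sits one going further in +y and one rise higher in +z, directly behind and above the previous step with no overlap.

The spool is on top of the stool. The staircase is on the floor beside the stool on its −x side.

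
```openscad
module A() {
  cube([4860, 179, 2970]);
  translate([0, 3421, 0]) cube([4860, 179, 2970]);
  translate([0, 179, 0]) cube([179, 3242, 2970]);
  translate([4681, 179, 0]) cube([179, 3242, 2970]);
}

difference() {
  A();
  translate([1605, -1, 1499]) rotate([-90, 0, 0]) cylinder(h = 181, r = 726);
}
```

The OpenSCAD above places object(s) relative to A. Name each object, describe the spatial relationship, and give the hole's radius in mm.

A is a house frame. The house frame has a circular hole through its front wall. The hole's radius is 726 mm.

The subtracted cylinder has r = 726 mm.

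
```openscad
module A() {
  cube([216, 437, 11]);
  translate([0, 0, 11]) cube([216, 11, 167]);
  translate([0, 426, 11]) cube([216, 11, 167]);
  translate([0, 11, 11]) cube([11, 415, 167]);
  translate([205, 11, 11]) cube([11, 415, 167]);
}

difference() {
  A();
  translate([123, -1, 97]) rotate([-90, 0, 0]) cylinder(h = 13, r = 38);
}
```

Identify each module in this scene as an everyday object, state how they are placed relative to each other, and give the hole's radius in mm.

A is an open box. The open box has a circular hole through its front wall. The hole's radius is 38 mm.

The subtracted cylinder has r = 38 mm.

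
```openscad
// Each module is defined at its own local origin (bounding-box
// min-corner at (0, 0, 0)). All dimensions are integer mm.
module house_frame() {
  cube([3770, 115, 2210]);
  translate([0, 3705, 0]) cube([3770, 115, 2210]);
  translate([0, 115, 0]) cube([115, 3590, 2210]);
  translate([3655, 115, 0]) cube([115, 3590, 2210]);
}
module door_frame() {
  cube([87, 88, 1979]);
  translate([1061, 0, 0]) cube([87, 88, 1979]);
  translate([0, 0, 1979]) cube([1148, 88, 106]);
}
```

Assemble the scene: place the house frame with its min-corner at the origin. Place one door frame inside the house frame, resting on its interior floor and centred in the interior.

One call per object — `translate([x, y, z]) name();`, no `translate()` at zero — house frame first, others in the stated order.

house_frame();
translate([1311, 1866, 0]) door_frame();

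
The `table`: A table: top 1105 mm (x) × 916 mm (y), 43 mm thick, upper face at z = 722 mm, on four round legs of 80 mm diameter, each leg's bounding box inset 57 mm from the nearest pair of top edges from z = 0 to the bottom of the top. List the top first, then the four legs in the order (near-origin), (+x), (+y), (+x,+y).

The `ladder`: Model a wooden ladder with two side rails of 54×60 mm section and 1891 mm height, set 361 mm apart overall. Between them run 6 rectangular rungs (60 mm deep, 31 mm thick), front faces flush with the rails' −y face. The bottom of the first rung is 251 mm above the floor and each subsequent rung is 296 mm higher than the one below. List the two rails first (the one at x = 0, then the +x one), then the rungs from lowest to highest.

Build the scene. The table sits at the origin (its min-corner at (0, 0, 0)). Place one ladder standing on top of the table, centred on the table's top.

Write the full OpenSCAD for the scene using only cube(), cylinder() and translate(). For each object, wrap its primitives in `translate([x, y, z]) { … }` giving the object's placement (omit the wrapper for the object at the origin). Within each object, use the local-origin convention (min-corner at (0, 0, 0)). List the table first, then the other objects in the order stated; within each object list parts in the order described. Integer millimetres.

translate([0, 0, 679]) cube([1105, 916, 43]);
translate([97, 97, 0]) cylinder(h = 679, r = 40);
translate([1008, 97, 0]) cylinder(h = 679, r = 40);
translate([97, 819, 0]) cylinder(h = 679, r = 40);
translate([1008, 819, 0]) cylinder(h = 679, r = 40);
translate([372, 428, 722]) {
  cube([54, 60, 1891]);
  translate([307, 0, 0]) cube([54, 60, 1891]);
  translate([54, 0, 251]) cube([253, 60, 31]);
  translate([54, 0, 547]) cube([253, 60, 31]);
  translate([54, 0, 843]) cube([253, 60, 31]);
  translate([54, 0, 1139]) cube([253, 60, 31]);
  translate([54, 0, 1435]) cube([253, 60, 31]);
  translate([54, 0, 1731]) cube([253, 60, 31]);
}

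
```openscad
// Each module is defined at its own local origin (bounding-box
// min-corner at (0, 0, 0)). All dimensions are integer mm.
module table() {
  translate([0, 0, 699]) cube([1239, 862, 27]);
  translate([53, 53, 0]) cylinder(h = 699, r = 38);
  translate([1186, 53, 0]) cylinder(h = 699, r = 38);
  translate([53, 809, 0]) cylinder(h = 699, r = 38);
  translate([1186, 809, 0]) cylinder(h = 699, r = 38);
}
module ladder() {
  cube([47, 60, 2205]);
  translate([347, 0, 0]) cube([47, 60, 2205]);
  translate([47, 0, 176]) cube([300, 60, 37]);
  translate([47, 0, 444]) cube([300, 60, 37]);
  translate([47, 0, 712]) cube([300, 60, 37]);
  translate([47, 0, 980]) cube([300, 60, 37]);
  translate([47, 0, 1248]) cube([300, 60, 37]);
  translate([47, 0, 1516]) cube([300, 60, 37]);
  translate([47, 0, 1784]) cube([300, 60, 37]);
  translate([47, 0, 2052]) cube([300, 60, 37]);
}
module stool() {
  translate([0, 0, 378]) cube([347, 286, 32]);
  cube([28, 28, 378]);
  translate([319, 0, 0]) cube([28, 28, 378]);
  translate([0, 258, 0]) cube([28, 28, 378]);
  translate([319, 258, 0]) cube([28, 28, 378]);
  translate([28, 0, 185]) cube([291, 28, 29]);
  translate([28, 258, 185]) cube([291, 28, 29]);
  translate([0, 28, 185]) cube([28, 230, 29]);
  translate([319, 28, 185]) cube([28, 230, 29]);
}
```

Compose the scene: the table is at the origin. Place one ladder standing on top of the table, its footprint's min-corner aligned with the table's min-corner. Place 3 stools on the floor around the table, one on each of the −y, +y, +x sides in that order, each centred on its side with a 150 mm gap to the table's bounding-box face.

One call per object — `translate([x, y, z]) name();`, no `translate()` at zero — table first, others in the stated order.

table();
translate([0, 0, 726]) ladder();
translate([446, -436, 0]) stool();
translate([446, 1012, 0]) stool();
translate([1389, 288, 0]) stool();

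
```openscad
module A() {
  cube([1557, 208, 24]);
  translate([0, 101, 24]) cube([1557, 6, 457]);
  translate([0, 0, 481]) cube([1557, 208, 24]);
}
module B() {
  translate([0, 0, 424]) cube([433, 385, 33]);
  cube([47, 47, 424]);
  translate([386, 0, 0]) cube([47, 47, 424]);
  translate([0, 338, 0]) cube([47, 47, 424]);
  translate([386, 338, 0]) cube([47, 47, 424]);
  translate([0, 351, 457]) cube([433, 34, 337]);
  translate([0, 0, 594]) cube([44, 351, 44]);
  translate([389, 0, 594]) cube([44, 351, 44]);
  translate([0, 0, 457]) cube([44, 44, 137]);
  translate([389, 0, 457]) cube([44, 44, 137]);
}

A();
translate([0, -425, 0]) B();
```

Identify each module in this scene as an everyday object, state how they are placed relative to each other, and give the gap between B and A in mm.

A is an I-beam. B is a chair. The chair is on the floor beside the I-beam on its −y side. The gap between the chair and the I-beam is 40 mm.

The chair's nearest face is 40 mm from the I-beam's −y face.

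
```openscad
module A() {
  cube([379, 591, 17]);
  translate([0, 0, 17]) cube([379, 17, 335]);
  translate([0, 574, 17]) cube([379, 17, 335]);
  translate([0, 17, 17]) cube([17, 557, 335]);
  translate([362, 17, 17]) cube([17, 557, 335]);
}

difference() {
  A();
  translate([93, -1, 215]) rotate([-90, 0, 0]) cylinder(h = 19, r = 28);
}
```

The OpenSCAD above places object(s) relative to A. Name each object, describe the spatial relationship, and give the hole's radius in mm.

The subtracted cylinder has r = 28 mm.

A is an open box. The open box has a circular hole through its front wall. The hole's radius is 28 mm.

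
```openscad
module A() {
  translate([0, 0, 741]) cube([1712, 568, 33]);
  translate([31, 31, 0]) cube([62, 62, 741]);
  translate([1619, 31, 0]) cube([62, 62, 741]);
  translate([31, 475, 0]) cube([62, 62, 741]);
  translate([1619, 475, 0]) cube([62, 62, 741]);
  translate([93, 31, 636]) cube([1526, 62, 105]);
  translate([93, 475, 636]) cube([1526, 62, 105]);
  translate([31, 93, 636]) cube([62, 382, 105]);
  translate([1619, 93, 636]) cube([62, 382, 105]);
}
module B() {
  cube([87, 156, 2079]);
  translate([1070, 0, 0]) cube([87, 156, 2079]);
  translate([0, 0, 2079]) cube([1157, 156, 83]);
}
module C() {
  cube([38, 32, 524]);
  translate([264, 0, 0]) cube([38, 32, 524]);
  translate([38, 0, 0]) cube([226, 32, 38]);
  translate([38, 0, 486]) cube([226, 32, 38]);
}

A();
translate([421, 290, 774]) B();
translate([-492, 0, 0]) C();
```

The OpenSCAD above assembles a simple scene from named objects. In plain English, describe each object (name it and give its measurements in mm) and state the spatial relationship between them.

A is a table: top 1712 mm (x) × 568 mm (y), 33 mm thick, upper face at z = 774 mm, on four 62×62 mm square legs, each inset 31 mm from the nearest pair of top edges, running from z = 0 to the bottom of the top. Four apron rails, 62 mm thick and 105 mm tall, run between adjacent legs with their top edges flush with the underside of the top and their outer faces flush with the legs' outer faces.

B is a door frame. The clear opening is 983 mm wide and 2079 mm high. Two 87 mm wide jambs, 156 mm deep, stand either side of the opening from the floor to the top of the opening. A 83 mm thick head sits across the top of both jambs, spanning the full outside width of the frame.

C is a rectangular picture frame lying in the x–z plane (depth along y). The opening is 226 mm wide (x) by 448 mm tall (z), surrounded by a border 38 mm wide on all four sides. The frame is 32 mm deep and is made of two full-height vertical stiles with two horizontal rails fitted between them.

The door frame is on top of the table. The picture frame is on the floor beside the table on its −x side.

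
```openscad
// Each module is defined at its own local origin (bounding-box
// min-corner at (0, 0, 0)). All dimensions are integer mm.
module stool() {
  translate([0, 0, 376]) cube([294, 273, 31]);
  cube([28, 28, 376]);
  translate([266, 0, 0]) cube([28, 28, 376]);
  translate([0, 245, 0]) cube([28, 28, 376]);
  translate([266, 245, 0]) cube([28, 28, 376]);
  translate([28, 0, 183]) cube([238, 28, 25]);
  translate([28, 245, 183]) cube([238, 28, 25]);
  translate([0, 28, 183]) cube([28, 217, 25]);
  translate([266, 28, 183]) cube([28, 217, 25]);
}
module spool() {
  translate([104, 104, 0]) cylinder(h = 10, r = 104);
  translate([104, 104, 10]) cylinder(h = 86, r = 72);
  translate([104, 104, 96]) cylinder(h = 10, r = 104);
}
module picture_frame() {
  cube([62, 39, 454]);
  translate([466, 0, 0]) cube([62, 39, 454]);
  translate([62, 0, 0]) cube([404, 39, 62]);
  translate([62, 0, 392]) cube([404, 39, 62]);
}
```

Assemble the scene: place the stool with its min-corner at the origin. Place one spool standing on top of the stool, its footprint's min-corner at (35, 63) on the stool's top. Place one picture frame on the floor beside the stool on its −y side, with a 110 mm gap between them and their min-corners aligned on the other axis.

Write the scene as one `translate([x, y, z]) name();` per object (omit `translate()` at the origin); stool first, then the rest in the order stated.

stool();
translate([35, 63, 407]) spool();
translate([0, -149, 0]) picture_frame();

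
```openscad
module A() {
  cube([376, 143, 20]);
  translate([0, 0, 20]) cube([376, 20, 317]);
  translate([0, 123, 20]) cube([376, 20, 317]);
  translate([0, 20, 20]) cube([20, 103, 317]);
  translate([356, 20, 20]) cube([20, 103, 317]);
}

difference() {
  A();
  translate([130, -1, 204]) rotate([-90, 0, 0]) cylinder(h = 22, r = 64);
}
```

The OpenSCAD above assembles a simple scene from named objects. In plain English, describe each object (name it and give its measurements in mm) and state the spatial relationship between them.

A is an open storage box with external size 376×143×337 mm and wall thickness 20 mm (the base is also 20 mm thick). The base covers the whole footprint; the four walls stand on the base, with the y-facing walls full-width and the x-facing walls fitting between their inner faces.

The open box has a circular hole of radius 64 mm through its front wall, centred at (x = 130, z = 204).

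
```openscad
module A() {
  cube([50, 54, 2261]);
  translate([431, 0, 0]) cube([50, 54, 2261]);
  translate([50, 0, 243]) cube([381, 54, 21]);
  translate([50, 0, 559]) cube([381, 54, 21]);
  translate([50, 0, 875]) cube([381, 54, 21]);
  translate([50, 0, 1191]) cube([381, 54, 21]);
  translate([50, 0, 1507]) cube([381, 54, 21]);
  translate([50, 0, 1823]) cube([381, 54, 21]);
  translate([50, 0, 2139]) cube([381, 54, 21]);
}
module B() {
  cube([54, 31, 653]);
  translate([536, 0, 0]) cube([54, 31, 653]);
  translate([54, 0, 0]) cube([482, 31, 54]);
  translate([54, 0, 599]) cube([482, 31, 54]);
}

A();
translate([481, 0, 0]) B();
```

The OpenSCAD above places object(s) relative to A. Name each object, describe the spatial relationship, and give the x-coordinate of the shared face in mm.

The ladder's +x face and the picture frame's −x face are both at x = 481 mm.

A is a ladder. B is a picture frame. The picture frame is against the ladder's +x side, with their −y faces flush. The x-coordinate of the shared face is 481 mm.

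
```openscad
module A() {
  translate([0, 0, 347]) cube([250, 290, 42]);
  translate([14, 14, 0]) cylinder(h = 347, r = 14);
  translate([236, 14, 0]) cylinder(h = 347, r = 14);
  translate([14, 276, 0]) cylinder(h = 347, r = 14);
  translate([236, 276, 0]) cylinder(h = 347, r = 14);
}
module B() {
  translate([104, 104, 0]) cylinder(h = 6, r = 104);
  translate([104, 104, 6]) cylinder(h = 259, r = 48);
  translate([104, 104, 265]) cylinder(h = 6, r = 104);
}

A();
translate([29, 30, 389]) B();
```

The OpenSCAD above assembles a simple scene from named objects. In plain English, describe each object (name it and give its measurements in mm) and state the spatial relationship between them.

A is a four-legged stool. The seat is a 250×290×42 mm slab whose top surface is at z = 389 mm; four round legs, each 28 mm in diameter, run from the floor (z = 0) to the underside of the seat, each leg's axis is inset half a diameter from the nearest pair of seat edges (so the leg's bounding box is flush with the corner).

B is a spool: two coaxial disc flanges of radius 104 mm and thickness 6 mm, joined by a core cylinder of radius 48 mm and height 259 mm. The lower flange rests on z = 0 and the three cylinders share a vertical axis.

The spool is on top of the stool.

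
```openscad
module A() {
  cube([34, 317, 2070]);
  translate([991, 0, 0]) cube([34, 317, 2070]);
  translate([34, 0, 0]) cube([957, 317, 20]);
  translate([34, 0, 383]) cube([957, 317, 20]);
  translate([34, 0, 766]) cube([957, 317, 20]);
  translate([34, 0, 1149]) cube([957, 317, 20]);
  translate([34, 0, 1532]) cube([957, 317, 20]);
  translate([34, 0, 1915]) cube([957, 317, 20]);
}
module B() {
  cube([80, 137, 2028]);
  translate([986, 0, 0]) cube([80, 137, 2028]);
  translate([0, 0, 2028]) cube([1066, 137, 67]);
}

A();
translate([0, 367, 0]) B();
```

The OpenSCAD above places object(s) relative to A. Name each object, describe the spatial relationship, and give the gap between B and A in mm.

The door frame's nearest face is 50 mm from the bookshelf's +y face.

A is a bookshelf. B is a door frame. The door frame is on the floor beside the bookshelf on its +y side. The gap between the door frame and the bookshelf is 50 mm.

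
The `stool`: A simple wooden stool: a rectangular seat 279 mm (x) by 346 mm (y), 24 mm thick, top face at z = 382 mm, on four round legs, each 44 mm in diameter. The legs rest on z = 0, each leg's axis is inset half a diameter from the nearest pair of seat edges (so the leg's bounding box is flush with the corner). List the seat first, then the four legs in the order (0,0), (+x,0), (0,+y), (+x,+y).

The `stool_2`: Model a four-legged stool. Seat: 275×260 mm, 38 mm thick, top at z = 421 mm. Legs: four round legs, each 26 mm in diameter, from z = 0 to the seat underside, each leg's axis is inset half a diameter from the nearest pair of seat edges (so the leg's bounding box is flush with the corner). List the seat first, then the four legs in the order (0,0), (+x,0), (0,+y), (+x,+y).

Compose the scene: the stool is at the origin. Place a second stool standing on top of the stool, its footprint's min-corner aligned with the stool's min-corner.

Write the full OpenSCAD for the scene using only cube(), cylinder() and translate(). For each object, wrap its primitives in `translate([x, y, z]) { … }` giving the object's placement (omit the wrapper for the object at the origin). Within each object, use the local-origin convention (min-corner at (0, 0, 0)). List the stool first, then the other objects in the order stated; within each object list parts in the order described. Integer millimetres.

translate([0, 0, 358]) cube([279, 346, 24]);
translate([22, 22, 0]) cylinder(h = 358, r = 22);
translate([257, 22, 0]) cylinder(h = 358, r = 22);
translate([22, 324, 0]) cylinder(h = 358, r = 22);
translate([257, 324, 0]) cylinder(h = 358, r = 22);
translate([0, 0, 382]) {
  translate([0, 0, 383]) cube([275, 260, 38]);
  translate([13, 13, 0]) cylinder(h = 383, r = 13);
  translate([262, 13, 0]) cylinder(h = 383, r = 13);
  translate([13, 247, 0]) cylinder(h = 383, r = 13);
  translate([262, 247, 0]) cylinder(h = 383, r = 13);
}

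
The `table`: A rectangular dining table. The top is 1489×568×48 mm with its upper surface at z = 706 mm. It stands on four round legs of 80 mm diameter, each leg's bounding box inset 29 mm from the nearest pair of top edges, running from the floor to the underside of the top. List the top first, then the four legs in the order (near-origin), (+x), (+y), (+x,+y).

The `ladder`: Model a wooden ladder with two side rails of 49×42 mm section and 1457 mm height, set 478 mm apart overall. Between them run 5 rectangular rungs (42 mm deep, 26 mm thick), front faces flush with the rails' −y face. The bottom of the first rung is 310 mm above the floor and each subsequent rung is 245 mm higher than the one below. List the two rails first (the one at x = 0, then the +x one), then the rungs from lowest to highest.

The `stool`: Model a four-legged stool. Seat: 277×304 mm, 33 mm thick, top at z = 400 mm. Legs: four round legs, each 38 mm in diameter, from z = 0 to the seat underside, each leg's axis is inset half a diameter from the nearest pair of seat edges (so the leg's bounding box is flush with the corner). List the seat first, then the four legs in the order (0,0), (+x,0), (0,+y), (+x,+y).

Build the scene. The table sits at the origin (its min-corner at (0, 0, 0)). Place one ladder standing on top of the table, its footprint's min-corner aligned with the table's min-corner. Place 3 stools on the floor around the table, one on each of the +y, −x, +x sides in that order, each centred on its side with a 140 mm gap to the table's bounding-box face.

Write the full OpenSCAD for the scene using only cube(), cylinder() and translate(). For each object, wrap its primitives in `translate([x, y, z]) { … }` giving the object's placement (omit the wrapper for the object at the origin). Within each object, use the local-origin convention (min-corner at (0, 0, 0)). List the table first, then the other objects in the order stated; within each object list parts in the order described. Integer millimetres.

translate([0, 0, 658]) cube([1489, 568, 48]);
translate([69, 69, 0]) cylinder(h = 658, r = 40);
translate([1420, 69, 0]) cylinder(h = 658, r = 40);
translate([69, 499, 0]) cylinder(h = 658, r = 40);
translate([1420, 499, 0]) cylinder(h = 658, r = 40);
translate([0, 0, 706]) {
  cube([49, 42, 1457]);
  translate([429, 0, 0]) cube([49, 42, 1457]);
  translate([49, 0, 310]) cube([380, 42, 26]);
  translate([49, 0, 555]) cube([380, 42, 26]);
  translate([49, 0, 800]) cube([380, 42, 26]);
  translate([49, 0, 1045]) cube([380, 42, 26]);
  translate([49, 0, 1290]) cube([380, 42, 26]);
}
translate([606, 708, 0]) {
  translate([0, 0, 367]) cube([277, 304, 33]);
  translate([19, 19, 0]) cylinder(h = 367, r = 19);
  translate([258, 19, 0]) cylinder(h = 367, r = 19);
  translate([19, 285, 0]) cylinder(h = 367, r = 19);
  translate([258, 285, 0]) cylinder(h = 367, r = 19);
}
translate([-417, 132, 0]) {
  translate([0, 0, 367]) cube([277, 304, 33]);
  translate([19, 19, 0]) cylinder(h = 367, r = 19);
  translate([258, 19, 0]) cylinder(h = 367, r = 19);
  translate([19, 285, 0]) cylinder(h = 367, r = 19);
  translate([258, 285, 0]) cylinder(h = 367, r = 19);
}
translate([1629, 132, 0]) {
  translate([0, 0, 367]) cube([277, 304, 33]);
  translate([19, 19, 0]) cylinder(h = 367, r = 19);
  translate([258, 19, 0]) cylinder(h = 367, r = 19);
  translate([19, 285, 0]) cylinder(h = 367, r = 19);
  translate([258, 285, 0]) cylinder(h = 367, r = 19);
}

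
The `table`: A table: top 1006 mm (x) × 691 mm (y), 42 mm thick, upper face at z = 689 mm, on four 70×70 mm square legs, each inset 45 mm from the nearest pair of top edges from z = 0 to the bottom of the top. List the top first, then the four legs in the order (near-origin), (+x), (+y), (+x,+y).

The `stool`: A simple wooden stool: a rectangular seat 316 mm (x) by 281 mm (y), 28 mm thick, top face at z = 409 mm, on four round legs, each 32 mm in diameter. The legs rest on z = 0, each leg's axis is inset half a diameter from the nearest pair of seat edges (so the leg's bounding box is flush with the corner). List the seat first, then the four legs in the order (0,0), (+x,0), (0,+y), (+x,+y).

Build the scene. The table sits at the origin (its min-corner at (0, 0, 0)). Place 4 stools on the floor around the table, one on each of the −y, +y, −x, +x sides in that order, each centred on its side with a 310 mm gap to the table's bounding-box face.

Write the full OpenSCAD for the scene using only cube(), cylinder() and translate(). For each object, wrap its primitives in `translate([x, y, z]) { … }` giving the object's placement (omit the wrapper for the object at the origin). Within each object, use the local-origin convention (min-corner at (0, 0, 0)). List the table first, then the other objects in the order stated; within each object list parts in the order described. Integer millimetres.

translate([0, 0, 647]) cube([1006, 691, 42]);
translate([45, 45, 0]) cube([70, 70, 647]);
translate([891, 45, 0]) cube([70, 70, 647]);
translate([45, 576, 0]) cube([70, 70, 647]);
translate([891, 576, 0]) cube([70, 70, 647]);
translate([345, -591, 0]) {
  translate([0, 0, 381]) cube([316, 281, 28]);
  translate([16, 16, 0]) cylinder(h = 381, r = 16);
  translate([300, 16, 0]) cylinder(h = 381, r = 16);
  translate([16, 265, 0]) cylinder(h = 381, r = 16);
  translate([300, 265, 0]) cylinder(h = 381, r = 16);
}
translate([345, 1001, 0]) {
  translate([0, 0, 381]) cube([316, 281, 28]);
  translate([16, 16, 0]) cylinder(h = 381, r = 16);
  translate([300, 16, 0]) cylinder(h = 381, r = 16);
  translate([16, 265, 0]) cylinder(h = 381, r = 16);
  translate([300, 265, 0]) cylinder(h = 381, r = 16);
}
translate([-626, 205, 0]) {
  translate([0, 0, 381]) cube([316, 281, 28]);
  translate([16, 16, 0]) cylinder(h = 381, r = 16);
  translate([300, 16, 0]) cylinder(h = 381, r = 16);
  translate([16, 265, 0]) cylinder(h = 381, r = 16);
  translate([300, 265, 0]) cylinder(h = 381, r = 16);
}
translate([1316, 205, 0]) {
  translate([0, 0, 381]) cube([316, 281, 28]);
  translate([16, 16, 0]) cylinder(h = 381, r = 16);
  translate([300, 16, 0]) cylinder(h = 381, r = 16);
  translate([16, 265, 0]) cylinder(h = 381, r = 16);
  translate([300, 265, 0]) cylinder(h = 381, r = 16);
}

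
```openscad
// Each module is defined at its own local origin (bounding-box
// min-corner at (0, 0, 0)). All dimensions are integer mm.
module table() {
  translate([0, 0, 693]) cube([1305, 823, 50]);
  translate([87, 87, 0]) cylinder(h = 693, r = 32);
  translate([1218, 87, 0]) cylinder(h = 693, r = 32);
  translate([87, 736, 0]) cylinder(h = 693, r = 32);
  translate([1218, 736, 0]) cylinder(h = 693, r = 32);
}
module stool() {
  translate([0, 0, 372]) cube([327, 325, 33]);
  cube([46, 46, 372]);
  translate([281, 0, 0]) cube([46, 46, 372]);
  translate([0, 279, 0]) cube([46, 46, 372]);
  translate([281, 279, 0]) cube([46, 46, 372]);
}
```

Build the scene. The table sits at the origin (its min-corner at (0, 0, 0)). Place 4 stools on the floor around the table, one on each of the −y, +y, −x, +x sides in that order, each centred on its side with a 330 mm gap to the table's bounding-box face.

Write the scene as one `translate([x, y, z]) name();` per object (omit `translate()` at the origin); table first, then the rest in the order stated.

table();
translate([489, -655, 0]) stool();
translate([489, 1153, 0]) stool();
translate([-657, 249, 0]) stool();
translate([1635, 249, 0]) stool();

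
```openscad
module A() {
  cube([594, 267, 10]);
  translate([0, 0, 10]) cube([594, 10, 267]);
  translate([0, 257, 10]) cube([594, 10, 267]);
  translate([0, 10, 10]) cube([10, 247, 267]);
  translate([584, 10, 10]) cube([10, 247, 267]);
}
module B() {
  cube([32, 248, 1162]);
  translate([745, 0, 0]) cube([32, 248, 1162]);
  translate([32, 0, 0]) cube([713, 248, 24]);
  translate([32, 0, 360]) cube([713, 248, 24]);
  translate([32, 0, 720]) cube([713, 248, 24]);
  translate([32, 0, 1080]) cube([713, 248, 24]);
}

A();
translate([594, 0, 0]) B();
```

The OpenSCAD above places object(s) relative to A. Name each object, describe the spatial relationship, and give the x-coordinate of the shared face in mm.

A is an open box. B is a bookshelf. The bookshelf is against the open box's +x side, with their −y faces flush. The x-coordinate of the shared face is 594 mm.

The open box's +x face and the bookshelf's −x face are both at x = 594 mm.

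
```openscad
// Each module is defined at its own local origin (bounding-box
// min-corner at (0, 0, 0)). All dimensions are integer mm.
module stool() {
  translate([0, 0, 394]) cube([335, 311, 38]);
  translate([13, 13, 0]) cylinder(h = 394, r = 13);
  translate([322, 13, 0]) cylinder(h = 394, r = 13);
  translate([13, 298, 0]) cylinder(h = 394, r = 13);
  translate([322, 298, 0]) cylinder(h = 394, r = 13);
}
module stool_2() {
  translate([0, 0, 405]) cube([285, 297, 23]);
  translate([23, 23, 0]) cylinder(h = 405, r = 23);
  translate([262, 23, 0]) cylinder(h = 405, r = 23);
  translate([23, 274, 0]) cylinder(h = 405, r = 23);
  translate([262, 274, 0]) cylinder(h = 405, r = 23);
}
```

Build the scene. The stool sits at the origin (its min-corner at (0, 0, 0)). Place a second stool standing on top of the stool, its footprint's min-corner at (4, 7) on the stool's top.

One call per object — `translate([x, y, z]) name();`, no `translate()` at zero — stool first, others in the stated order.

stool();
translate([4, 7, 432]) stool_2();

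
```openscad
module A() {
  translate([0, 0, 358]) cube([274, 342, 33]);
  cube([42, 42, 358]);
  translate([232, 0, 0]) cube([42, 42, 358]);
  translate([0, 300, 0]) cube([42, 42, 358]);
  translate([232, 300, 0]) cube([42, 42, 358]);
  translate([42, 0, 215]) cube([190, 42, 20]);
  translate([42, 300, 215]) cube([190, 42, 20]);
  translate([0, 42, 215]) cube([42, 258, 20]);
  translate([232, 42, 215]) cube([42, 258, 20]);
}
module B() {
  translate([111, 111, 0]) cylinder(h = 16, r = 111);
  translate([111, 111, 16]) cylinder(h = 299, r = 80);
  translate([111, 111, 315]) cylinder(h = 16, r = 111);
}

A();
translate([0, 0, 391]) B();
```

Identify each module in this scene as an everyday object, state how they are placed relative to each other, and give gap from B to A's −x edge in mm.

The spool's min-x is at 0; the stool's min-x is 0; gap = 0 mm.

A is a stool. B is a spool. The spool is on top of the stool. The gap from the spool to the stool's −x edge is 0 mm.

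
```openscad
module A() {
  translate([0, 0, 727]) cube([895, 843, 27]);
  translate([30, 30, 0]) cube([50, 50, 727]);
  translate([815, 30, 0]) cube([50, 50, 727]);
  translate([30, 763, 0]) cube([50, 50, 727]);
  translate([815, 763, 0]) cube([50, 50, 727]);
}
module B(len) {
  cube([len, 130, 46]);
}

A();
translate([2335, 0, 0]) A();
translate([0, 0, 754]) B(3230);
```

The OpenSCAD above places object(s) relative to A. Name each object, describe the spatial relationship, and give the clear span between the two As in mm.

A is a table. B is a beam. A beam spans the tops of two tables. The clear span between the two tables is 1440 mm.

Second table starts at x = 2335; first ends at x = 895; clear span = 2335 − 895 = 1440 mm.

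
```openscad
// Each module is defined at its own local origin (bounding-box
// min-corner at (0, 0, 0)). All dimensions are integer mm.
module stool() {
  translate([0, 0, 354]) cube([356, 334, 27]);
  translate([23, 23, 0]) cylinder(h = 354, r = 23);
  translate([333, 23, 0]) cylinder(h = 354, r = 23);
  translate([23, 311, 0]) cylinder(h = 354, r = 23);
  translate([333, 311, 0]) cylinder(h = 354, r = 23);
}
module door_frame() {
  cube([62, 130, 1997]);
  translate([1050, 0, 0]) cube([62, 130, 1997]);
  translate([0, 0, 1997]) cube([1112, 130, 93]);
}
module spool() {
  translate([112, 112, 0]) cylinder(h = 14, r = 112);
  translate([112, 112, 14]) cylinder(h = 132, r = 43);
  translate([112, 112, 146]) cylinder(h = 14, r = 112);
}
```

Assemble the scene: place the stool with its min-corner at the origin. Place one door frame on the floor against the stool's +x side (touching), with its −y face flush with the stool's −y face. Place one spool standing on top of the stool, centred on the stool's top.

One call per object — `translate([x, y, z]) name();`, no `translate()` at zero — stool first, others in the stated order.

stool();
translate([356, 0, 0]) door_frame();
translate([66, 55, 381]) spool();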